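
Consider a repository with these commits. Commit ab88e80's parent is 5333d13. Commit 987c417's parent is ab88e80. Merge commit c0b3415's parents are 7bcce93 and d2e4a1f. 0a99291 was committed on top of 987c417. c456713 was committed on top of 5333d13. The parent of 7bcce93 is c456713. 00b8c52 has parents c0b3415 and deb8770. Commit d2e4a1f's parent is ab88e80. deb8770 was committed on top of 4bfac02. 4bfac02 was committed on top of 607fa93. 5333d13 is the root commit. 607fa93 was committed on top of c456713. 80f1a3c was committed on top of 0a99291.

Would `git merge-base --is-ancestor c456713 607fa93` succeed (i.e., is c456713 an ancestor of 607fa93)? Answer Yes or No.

Yes

Ancestors of 607fa93 (commits reachable by following parents): {5333d13, 607fa93, c456713}.
c456713 is in that set, so it is an ancestor of 607fa93.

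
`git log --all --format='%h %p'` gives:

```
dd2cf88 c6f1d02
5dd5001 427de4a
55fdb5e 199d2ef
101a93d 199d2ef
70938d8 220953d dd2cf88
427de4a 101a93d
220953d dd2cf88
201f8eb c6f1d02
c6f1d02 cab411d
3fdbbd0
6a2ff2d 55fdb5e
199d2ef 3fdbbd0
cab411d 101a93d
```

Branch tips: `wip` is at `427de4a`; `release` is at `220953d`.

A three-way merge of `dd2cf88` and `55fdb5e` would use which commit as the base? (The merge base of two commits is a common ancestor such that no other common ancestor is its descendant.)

Ancestors of dd2cf88: {101a93d, 199d2ef, 3fdbbd0, c6f1d02, cab411d, dd2cf88}.
Ancestors of 55fdb5e: {199d2ef, 3fdbbd0, 55fdb5e}.
Common ancestors: {199d2ef, 3fdbbd0}.
Among these, 199d2ef is not an ancestor of any other common ancestor — it is the merge base.

199d2ef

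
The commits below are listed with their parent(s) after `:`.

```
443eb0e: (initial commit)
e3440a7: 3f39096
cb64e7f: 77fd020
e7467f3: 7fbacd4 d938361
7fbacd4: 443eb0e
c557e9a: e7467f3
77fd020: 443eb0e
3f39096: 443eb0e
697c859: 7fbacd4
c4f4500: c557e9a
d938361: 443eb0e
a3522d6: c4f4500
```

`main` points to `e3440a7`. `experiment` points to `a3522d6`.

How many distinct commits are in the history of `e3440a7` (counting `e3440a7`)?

Walking parent pointers from e3440a7: reachable set = {3f39096, 443eb0e, e3440a7}.
That is 3 commits.

3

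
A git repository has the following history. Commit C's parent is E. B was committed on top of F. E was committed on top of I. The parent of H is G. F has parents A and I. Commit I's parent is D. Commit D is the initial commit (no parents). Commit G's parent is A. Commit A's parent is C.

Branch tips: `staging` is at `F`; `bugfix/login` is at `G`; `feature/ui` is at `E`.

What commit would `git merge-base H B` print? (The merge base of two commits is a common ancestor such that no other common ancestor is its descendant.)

Ancestors of H: {A, C, D, E, G, H, I}.
Ancestors of B: {A, B, C, D, E, F, I}.
Common ancestors: {A, C, D, E, I}.
Among these, A is not an ancestor of any other common ancestor — it is the merge base.

A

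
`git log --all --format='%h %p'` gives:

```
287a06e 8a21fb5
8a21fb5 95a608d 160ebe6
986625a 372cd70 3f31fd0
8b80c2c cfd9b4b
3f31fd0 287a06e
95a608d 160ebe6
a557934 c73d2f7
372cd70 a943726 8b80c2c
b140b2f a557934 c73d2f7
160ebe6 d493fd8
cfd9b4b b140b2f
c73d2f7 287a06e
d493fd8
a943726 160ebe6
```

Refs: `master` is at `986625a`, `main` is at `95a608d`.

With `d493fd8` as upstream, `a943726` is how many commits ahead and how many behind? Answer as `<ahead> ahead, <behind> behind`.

Reachable from a943726: {160ebe6, a943726, d493fd8}.
Reachable from d493fd8: {d493fd8}.
Only in a943726's history (ahead): {160ebe6, a943726} — 2.
Only in d493fd8's history (behind): {} — 0.

2 ahead, 0 behind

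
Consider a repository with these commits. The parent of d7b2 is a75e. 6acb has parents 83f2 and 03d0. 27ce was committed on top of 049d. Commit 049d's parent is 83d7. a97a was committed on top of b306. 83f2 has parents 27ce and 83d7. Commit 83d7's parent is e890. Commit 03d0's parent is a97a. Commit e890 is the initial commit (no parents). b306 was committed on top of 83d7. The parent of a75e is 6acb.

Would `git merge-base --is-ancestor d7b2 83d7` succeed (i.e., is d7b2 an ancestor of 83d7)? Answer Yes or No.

Ancestors of 83d7: {83d7, e890}.
d7b2 is not in that set, so it is not an ancestor of 83d7.

No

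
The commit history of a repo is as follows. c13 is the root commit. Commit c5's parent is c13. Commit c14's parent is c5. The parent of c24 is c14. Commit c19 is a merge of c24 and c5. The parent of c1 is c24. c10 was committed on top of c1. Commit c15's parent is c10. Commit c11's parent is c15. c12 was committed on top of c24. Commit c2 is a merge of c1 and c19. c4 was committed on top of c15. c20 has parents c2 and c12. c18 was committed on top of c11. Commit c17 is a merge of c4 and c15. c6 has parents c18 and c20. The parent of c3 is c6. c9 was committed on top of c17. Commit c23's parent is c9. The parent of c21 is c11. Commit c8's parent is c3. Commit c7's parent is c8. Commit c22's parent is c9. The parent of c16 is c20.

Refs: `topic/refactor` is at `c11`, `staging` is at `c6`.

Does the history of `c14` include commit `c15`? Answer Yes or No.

Ancestors of c14: {c13, c14, c5}.
c15 is not in that set, so it is not an ancestor of c14.

No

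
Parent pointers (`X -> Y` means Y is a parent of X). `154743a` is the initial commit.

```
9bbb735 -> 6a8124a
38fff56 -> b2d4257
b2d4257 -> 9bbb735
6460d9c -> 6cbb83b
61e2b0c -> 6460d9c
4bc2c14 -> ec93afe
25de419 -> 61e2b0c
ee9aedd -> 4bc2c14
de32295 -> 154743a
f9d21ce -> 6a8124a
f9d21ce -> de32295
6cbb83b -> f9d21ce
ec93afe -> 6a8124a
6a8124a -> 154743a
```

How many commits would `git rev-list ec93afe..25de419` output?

6

Reachable from 25de419: {154743a, 25de419, 61e2b0c, 6460d9c, 6a8124a, 6cbb83b, de32295, f9d21ce}.
Reachable from ec93afe: {154743a, 6a8124a, ec93afe}.
In 25de419's history but not ec93afe's: {25de419, 61e2b0c, 6460d9c, 6cbb83b, de32295, f9d21ce} — 6 commits.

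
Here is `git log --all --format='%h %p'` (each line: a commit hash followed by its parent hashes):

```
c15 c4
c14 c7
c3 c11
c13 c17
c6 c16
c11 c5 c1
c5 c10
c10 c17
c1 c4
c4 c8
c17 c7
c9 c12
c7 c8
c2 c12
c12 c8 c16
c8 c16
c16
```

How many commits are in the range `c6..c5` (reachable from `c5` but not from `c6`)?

5

Reachable from c5: {c10, c16, c17, c5, c7, c8}.
Reachable from c6: {c16, c6}.
In c5's history but not c6's: {c10, c17, c5, c7, c8} — 5 commits.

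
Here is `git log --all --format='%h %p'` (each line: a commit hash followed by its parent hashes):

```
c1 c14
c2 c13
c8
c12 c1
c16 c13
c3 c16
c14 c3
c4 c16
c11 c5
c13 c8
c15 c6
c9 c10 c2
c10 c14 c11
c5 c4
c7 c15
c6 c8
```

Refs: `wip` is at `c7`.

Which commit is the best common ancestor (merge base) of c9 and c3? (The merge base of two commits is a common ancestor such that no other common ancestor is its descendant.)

Ancestors of c9: {c10, c11, c13, c14, c16, c2, c3, c4, c5, c8, c9}.
Ancestors of c3: {c13, c16, c3, c8}.
Common ancestors: {c13, c16, c3, c8}.
Among these, c3 is not an ancestor of any other common ancestor — it is the merge base.

c3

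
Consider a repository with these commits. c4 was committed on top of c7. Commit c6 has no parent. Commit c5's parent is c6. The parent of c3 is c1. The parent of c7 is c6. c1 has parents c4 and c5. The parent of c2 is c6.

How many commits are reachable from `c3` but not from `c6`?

5

Reachable from c3: {c1, c3, c4, c5, c6, c7}.
Reachable from c6: {c6}.
In c3's history but not c6's: {c1, c3, c4, c5, c7} — 5 commits.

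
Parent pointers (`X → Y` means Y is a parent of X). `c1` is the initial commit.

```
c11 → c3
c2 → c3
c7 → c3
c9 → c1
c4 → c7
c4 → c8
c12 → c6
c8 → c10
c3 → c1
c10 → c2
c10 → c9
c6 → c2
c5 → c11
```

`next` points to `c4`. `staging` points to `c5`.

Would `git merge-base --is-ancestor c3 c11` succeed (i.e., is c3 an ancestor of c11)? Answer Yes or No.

Yes

Ancestors of c11 (commits reachable by following parents): {c1, c11, c3}.
c3 is in that set, so it is an ancestor of c11.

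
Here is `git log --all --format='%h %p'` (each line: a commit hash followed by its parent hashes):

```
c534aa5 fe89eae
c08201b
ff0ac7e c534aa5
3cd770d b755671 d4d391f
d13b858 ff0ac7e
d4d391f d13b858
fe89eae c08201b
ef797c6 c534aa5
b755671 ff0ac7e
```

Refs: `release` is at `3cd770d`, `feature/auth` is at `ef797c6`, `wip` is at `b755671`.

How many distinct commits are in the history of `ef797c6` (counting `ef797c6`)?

4

Walking parent pointers from ef797c6: reachable set = {c08201b, c534aa5, ef797c6, fe89eae}.
That is 4 commits.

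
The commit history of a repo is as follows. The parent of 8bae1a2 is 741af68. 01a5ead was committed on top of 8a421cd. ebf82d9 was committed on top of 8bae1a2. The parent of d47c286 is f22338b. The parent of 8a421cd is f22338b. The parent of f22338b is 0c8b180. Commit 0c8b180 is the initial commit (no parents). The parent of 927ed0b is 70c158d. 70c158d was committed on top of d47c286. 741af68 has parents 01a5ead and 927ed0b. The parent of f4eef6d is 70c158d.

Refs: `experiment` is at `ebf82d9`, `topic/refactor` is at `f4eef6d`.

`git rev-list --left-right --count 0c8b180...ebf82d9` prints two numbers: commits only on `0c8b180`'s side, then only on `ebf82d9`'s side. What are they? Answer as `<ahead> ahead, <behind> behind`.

0 ahead, 9 behind

Reachable from 0c8b180: {0c8b180}.
Reachable from ebf82d9: {01a5ead, 0c8b180, 70c158d, 741af68, 8a421cd, 8bae1a2, 927ed0b, d47c286, ebf82d9, f22338b}.
Only in 0c8b180's history (ahead): {} — 0.
Only in ebf82d9's history (behind): {01a5ead, 70c158d, 741af68, 8a421cd, 8bae1a2, 927ed0b, d47c286, ebf82d9, f22338b} — 9.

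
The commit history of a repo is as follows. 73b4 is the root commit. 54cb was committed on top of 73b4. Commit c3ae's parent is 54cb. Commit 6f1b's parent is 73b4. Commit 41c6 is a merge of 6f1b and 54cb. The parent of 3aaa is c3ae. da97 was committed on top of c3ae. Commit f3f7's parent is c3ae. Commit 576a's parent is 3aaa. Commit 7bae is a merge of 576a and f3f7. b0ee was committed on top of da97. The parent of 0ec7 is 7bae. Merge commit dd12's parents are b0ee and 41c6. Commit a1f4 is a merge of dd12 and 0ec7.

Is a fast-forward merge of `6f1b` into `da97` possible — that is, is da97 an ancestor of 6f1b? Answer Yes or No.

A fast-forward from da97 to 6f1b is possible iff da97 is an ancestor of 6f1b.
Ancestors of 6f1b: {6f1b, 73b4}.
da97 is not among them, so fast-forward is not possible.

No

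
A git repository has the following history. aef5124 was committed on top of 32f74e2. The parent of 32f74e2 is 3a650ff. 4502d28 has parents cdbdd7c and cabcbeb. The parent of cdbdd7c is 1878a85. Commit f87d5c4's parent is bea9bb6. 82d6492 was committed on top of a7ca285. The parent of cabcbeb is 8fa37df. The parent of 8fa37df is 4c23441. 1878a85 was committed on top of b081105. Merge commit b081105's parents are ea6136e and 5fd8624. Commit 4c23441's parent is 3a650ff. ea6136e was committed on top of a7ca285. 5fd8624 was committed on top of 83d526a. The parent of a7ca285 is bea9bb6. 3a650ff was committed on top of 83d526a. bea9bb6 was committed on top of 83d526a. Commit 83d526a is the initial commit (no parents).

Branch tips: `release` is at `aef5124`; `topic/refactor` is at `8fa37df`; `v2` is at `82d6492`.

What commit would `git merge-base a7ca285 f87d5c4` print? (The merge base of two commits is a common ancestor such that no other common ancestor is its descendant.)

Ancestors of a7ca285: {83d526a, a7ca285, bea9bb6}.
Ancestors of f87d5c4: {83d526a, bea9bb6, f87d5c4}.
Common ancestors: {83d526a, bea9bb6}.
Among these, bea9bb6 is not an ancestor of any other common ancestor — it is the merge base.

bea9bb6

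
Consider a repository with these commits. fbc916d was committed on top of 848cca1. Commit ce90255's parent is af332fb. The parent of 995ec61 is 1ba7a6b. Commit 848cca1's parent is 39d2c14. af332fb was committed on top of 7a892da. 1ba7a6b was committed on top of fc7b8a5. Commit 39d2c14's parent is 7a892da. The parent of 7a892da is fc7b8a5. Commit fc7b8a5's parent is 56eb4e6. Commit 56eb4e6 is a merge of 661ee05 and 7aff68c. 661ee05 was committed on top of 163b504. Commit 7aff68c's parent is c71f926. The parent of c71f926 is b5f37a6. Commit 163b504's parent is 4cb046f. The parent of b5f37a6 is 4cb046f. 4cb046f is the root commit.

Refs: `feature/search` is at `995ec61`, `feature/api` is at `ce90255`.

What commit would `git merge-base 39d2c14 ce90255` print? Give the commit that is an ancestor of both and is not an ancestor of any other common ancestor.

7a892da

Ancestors of 39d2c14: {163b504, 39d2c14, 4cb046f, 56eb4e6, 661ee05, 7a892da, 7aff68c, b5f37a6, c71f926, fc7b8a5}.
Ancestors of ce90255: {163b504, 4cb046f, 56eb4e6, 661ee05, 7a892da, 7aff68c, af332fb, b5f37a6, c71f926, ce90255, fc7b8a5}.
Common ancestors: {163b504, 4cb046f, 56eb4e6, 661ee05, 7a892da, 7aff68c, b5f37a6, c71f926, fc7b8a5}.
Among these, 7a892da is not an ancestor of any other common ancestor — it is the merge base.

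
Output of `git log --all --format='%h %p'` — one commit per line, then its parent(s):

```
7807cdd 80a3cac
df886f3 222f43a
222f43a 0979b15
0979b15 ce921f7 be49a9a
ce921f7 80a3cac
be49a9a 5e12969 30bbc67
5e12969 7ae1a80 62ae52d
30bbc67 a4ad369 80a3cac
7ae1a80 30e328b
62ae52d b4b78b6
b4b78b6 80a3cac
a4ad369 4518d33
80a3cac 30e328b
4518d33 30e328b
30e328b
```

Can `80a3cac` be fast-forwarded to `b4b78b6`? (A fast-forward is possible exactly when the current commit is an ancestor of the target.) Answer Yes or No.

A fast-forward from 80a3cac to b4b78b6 is possible iff 80a3cac is an ancestor of b4b78b6.
Ancestors of b4b78b6: {30e328b, 80a3cac, b4b78b6}.
80a3cac is among them, so fast-forward is possible.

Yes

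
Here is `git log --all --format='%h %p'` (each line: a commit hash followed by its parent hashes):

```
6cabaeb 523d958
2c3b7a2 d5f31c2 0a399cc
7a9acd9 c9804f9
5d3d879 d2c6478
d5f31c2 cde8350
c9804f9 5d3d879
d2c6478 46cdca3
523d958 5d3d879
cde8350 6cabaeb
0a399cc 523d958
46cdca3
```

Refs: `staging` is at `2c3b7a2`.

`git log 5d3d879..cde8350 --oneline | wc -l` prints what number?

3

Reachable from cde8350: {46cdca3, 523d958, 5d3d879, 6cabaeb, cde8350, d2c6478}.
Reachable from 5d3d879: {46cdca3, 5d3d879, d2c6478}.
In cde8350's history but not 5d3d879's: {523d958, 6cabaeb, cde8350} — 3 commits.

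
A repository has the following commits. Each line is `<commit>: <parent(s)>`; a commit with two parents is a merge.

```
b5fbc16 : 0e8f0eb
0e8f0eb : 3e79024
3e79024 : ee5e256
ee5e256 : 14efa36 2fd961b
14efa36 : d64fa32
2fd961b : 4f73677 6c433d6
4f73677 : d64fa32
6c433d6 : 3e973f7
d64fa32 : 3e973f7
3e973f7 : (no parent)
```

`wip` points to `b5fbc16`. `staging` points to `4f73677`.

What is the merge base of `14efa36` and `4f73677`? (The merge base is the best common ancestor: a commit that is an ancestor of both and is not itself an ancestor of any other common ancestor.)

Ancestors of 14efa36: {14efa36, 3e973f7, d64fa32}.
Ancestors of 4f73677: {3e973f7, 4f73677, d64fa32}.
Common ancestors: {3e973f7, d64fa32}.
Among these, d64fa32 is not an ancestor of any other common ancestor — it is the merge base.

d64fa32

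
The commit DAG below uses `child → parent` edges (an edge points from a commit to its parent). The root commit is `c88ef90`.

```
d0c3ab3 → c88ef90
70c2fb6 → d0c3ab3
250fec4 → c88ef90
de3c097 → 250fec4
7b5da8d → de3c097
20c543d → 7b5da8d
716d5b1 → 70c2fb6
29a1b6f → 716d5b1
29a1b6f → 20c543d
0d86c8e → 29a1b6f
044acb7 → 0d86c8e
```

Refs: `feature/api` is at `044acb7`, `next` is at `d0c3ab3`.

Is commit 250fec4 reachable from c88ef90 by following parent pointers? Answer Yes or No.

Ancestors of c88ef90: {c88ef90}.
250fec4 is not in that set, so it is not an ancestor of c88ef90.

No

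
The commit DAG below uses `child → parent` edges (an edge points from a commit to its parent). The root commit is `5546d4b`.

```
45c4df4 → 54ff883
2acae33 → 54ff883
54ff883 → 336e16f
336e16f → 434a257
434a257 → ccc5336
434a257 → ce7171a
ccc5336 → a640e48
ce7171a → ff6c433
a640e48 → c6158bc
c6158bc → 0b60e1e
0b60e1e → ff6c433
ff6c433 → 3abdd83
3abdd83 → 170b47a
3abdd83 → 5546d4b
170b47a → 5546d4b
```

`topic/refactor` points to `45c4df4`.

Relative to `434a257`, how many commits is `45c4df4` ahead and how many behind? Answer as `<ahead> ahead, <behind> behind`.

3 ahead, 0 behind

Reachable from 45c4df4: {0b60e1e, 170b47a, 336e16f, 3abdd83, 434a257, 45c4df4, 54ff883, 5546d4b, a640e48, c6158bc, ccc5336, ce7171a, ff6c433}.
Reachable from 434a257: {0b60e1e, 170b47a, 3abdd83, 434a257, 5546d4b, a640e48, c6158bc, ccc5336, ce7171a, ff6c433}.
Only in 45c4df4's history (ahead): {336e16f, 45c4df4, 54ff883} — 3.
Only in 434a257's history (behind): {} — 0.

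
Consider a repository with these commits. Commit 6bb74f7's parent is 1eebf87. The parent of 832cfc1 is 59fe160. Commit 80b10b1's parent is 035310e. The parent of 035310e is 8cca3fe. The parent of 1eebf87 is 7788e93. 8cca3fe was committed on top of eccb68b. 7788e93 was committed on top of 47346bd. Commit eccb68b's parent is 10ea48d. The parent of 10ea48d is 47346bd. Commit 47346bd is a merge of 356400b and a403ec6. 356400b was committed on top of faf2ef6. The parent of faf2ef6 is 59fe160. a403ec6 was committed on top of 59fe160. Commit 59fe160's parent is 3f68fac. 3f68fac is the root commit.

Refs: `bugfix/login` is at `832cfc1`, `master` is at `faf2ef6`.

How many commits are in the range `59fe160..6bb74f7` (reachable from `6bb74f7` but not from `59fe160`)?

7

Reachable from 6bb74f7: {1eebf87, 356400b, 3f68fac, 47346bd, 59fe160, 6bb74f7, 7788e93, a403ec6, faf2ef6}.
Reachable from 59fe160: {3f68fac, 59fe160}.
In 6bb74f7's history but not 59fe160's: {1eebf87, 356400b, 47346bd, 6bb74f7, 7788e93, a403ec6, faf2ef6} — 7 commits.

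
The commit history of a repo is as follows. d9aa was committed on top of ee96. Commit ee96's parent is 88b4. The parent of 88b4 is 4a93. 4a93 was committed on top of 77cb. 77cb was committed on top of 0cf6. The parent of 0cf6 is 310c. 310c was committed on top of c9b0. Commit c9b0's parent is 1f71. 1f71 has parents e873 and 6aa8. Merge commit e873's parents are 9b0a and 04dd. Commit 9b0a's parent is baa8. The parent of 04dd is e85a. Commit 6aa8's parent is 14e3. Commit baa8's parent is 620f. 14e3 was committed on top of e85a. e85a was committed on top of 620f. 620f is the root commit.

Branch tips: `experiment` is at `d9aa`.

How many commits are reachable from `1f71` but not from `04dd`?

Reachable from 1f71: {04dd, 14e3, 1f71, 620f, 6aa8, 9b0a, baa8, e85a, e873}.
Reachable from 04dd: {04dd, 620f, e85a}.
In 1f71's history but not 04dd's: {14e3, 1f71, 6aa8, 9b0a, baa8, e873} — 6 commits.

6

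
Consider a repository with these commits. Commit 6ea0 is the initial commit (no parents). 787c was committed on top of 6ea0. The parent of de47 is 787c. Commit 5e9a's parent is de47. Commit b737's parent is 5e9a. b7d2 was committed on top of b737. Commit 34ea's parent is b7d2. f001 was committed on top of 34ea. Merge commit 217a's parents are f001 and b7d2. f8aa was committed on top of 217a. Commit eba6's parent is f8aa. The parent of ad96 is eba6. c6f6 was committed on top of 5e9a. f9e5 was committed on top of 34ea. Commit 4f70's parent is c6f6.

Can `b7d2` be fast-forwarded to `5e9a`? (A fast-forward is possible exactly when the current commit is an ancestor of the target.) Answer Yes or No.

No

A fast-forward from b7d2 to 5e9a is possible iff b7d2 is an ancestor of 5e9a.
Ancestors of 5e9a: {5e9a, 6ea0, 787c, de47}.
b7d2 is not among them, so fast-forward is not possible.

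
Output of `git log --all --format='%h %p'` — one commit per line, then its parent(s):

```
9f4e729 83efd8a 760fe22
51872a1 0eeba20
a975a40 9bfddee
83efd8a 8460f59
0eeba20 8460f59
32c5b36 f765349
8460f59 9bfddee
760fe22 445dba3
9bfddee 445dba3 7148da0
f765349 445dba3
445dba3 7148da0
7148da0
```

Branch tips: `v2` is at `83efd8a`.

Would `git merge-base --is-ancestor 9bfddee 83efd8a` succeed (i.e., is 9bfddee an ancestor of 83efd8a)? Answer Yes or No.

Yes

Ancestors of 83efd8a (commits reachable by following parents): {445dba3, 7148da0, 83efd8a, 8460f59, 9bfddee}.
9bfddee is in that set, so it is an ancestor of 83efd8a.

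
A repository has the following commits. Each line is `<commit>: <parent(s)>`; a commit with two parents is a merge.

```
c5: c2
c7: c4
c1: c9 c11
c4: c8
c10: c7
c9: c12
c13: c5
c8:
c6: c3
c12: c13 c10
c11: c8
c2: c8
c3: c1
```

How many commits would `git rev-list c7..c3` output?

Reachable from c3: {c1, c10, c11, c12, c13, c2, c3, c4, c5, c7, c8, c9}.
Reachable from c7: {c4, c7, c8}.
In c3's history but not c7's: {c1, c10, c11, c12, c13, c2, c3, c5, c9} — 9 commits.

9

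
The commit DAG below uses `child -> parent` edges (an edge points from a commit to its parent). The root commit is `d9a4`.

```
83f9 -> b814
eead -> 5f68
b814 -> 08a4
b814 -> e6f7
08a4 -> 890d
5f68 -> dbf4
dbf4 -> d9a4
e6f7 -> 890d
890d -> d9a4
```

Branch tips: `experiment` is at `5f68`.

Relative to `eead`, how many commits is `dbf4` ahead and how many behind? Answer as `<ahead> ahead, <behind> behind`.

0 ahead, 2 behind

Reachable from dbf4: {d9a4, dbf4}.
Reachable from eead: {5f68, d9a4, dbf4, eead}.
Only in dbf4's history (ahead): {} — 0.
Only in eead's history (behind): {5f68, eead} — 2.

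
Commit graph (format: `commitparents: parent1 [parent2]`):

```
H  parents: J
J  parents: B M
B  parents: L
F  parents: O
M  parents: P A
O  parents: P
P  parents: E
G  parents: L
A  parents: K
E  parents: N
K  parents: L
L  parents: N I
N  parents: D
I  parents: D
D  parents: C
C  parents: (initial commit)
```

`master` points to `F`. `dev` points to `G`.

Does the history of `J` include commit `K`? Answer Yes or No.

Yes

Ancestors of J (commits reachable by following parents): {A, B, C, D, E, I, J, K, L, M, N, P}.
K is in that set, so it is an ancestor of J.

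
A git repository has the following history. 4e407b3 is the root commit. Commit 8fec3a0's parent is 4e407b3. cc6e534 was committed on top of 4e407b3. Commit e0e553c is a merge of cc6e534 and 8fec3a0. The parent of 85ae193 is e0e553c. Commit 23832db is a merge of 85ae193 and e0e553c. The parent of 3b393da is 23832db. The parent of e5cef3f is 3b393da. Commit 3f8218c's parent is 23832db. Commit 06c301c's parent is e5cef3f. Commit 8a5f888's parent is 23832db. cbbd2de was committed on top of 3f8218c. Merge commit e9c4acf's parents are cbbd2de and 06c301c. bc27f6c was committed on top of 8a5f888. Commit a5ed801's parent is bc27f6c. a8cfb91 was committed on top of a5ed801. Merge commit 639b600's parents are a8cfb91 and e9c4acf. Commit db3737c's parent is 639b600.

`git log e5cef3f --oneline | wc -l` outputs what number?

Walking parent pointers from e5cef3f: reachable set = {23832db, 3b393da, 4e407b3, 85ae193, 8fec3a0, cc6e534, e0e553c, e5cef3f}.
That is 8 commits.

8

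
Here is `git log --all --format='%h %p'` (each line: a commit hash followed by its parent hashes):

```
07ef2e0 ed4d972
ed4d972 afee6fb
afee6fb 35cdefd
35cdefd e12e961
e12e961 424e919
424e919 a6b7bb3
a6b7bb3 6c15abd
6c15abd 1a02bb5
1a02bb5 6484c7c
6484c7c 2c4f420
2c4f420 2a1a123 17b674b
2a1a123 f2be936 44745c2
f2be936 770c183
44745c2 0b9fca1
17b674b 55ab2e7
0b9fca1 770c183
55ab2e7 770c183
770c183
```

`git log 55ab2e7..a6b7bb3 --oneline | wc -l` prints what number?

10

Reachable from a6b7bb3: {0b9fca1, 17b674b, 1a02bb5, 2a1a123, 2c4f420, 44745c2, 55ab2e7, 6484c7c, 6c15abd, 770c183, a6b7bb3, f2be936}.
Reachable from 55ab2e7: {55ab2e7, 770c183}.
In a6b7bb3's history but not 55ab2e7's: {0b9fca1, 17b674b, 1a02bb5, 2a1a123, 2c4f420, 44745c2, 6484c7c, 6c15abd, a6b7bb3, f2be936} — 10 commits.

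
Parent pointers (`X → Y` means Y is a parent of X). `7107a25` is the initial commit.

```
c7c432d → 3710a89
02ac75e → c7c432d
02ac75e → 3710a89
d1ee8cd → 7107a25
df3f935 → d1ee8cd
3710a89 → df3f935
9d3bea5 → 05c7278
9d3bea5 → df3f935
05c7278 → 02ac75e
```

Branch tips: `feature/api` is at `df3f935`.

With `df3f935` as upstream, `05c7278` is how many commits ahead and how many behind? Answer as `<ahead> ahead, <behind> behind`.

4 ahead, 0 behind

Reachable from 05c7278: {02ac75e, 05c7278, 3710a89, 7107a25, c7c432d, d1ee8cd, df3f935}.
Reachable from df3f935: {7107a25, d1ee8cd, df3f935}.
Only in 05c7278's history (ahead): {02ac75e, 05c7278, 3710a89, c7c432d} — 4.
Only in df3f935's history (behind): {} — 0.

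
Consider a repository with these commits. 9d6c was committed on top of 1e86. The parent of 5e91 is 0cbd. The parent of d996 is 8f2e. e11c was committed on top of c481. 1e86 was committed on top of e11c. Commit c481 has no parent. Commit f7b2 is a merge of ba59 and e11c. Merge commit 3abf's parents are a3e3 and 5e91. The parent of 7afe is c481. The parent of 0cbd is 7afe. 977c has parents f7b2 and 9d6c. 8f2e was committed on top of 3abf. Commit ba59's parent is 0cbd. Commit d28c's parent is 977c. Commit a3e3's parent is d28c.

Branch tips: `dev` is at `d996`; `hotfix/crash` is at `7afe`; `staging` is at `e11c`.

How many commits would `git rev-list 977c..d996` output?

Reachable from d996: {0cbd, 1e86, 3abf, 5e91, 7afe, 8f2e, 977c, 9d6c, a3e3, ba59, c481, d28c, d996, e11c, f7b2}.
Reachable from 977c: {0cbd, 1e86, 7afe, 977c, 9d6c, ba59, c481, e11c, f7b2}.
In d996's history but not 977c's: {3abf, 5e91, 8f2e, a3e3, d28c, d996} — 6 commits.

6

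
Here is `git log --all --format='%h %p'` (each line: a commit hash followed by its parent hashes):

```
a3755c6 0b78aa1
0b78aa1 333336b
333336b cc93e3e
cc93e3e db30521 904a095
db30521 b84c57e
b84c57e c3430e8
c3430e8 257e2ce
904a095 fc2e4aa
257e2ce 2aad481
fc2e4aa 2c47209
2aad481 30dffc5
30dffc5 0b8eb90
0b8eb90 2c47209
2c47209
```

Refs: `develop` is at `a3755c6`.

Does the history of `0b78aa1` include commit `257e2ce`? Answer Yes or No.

Ancestors of 0b78aa1 (commits reachable by following parents): {0b78aa1, 0b8eb90, 257e2ce, 2aad481, 2c47209, 30dffc5, 333336b, 904a095, b84c57e, c3430e8, cc93e3e, db30521, fc2e4aa}.
257e2ce is in that set, so it is an ancestor of 0b78aa1.

Yes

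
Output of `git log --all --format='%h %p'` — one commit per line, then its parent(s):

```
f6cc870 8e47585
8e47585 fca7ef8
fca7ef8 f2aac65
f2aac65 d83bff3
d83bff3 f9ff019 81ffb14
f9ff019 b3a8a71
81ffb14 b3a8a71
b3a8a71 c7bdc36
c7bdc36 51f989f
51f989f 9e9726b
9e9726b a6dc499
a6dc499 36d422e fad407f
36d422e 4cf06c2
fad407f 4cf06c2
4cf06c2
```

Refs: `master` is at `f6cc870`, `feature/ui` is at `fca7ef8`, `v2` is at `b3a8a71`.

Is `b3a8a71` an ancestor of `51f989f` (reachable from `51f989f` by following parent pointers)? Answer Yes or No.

Ancestors of 51f989f: {36d422e, 4cf06c2, 51f989f, 9e9726b, a6dc499, fad407f}.
b3a8a71 is not in that set, so it is not an ancestor of 51f989f.

No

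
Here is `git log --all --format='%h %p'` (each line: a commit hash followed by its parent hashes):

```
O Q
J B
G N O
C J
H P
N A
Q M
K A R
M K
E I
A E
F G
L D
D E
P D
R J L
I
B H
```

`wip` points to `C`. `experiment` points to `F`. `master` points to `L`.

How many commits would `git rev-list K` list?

Walking parent pointers from K: reachable set = {A, B, D, E, H, I, J, K, L, P, R}.
That is 11 commits.

11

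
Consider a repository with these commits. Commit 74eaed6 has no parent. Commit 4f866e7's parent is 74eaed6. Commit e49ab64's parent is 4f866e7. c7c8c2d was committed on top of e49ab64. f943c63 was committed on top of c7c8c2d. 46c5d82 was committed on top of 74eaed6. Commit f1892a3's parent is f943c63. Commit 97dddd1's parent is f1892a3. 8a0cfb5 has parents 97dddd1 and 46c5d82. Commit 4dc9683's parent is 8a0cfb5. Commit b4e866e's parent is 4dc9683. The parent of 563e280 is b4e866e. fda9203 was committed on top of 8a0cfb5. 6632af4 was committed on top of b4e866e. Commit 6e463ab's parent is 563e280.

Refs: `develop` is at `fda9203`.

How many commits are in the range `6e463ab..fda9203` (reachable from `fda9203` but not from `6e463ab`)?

Reachable from fda9203: {46c5d82, 4f866e7, 74eaed6, 8a0cfb5, 97dddd1, c7c8c2d, e49ab64, f1892a3, f943c63, fda9203}.
Reachable from 6e463ab: {46c5d82, 4dc9683, 4f866e7, 563e280, 6e463ab, 74eaed6, 8a0cfb5, 97dddd1, b4e866e, c7c8c2d, e49ab64, f1892a3, f943c63}.
In fda9203's history but not 6e463ab's: {fda9203} — 1 commit.

1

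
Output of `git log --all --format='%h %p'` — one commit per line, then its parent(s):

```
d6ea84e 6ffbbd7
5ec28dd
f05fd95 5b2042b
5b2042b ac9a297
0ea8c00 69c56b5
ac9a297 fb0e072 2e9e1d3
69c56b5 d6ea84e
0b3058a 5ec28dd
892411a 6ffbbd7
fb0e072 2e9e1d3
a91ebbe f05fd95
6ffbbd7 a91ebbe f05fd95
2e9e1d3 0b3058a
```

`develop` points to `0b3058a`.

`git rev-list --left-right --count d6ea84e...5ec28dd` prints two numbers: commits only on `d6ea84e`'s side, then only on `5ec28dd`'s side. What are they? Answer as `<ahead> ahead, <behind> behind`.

9 ahead, 0 behind

Reachable from d6ea84e: {0b3058a, 2e9e1d3, 5b2042b, 5ec28dd, 6ffbbd7, a91ebbe, ac9a297, d6ea84e, f05fd95, fb0e072}.
Reachable from 5ec28dd: {5ec28dd}.
Only in d6ea84e's history (ahead): {0b3058a, 2e9e1d3, 5b2042b, 6ffbbd7, a91ebbe, ac9a297, d6ea84e, f05fd95, fb0e072} — 9.
Only in 5ec28dd's history (behind): {} — 0.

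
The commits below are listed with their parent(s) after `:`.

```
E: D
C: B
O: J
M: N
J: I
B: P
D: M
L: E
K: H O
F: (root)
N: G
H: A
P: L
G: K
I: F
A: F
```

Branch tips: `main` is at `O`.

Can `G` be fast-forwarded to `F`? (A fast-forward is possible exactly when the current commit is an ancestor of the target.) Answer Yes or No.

No

A fast-forward from G to F is possible iff G is an ancestor of F.
Ancestors of F: {F}.
G is not among them, so fast-forward is not possible.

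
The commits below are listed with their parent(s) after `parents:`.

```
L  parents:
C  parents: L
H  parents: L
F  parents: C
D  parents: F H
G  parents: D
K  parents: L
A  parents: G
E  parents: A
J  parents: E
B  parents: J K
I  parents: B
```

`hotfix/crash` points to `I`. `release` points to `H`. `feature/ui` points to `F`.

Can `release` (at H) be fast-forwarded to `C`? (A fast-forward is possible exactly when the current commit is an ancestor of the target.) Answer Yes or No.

No

A fast-forward from H to C is possible iff H is an ancestor of C.
Ancestors of C: {C, L}.
H is not among them, so fast-forward is not possible.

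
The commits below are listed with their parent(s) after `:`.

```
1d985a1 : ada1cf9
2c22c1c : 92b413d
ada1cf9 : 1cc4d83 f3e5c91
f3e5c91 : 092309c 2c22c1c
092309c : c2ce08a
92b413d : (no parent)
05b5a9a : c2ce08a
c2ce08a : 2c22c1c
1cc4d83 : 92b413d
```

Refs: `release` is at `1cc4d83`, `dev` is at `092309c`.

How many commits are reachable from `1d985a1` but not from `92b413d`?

7

Reachable from 1d985a1: {092309c, 1cc4d83, 1d985a1, 2c22c1c, 92b413d, ada1cf9, c2ce08a, f3e5c91}.
Reachable from 92b413d: {92b413d}.
In 1d985a1's history but not 92b413d's: {092309c, 1cc4d83, 1d985a1, 2c22c1c, ada1cf9, c2ce08a, f3e5c91} — 7 commits.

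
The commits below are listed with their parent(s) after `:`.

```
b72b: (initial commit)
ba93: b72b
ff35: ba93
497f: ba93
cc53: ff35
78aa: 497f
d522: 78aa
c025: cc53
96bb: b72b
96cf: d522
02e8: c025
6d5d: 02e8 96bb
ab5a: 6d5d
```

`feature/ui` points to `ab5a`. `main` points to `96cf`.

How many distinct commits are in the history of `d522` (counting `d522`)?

5

Walking parent pointers from d522: reachable set = {497f, 78aa, b72b, ba93, d522}.
That is 5 commits.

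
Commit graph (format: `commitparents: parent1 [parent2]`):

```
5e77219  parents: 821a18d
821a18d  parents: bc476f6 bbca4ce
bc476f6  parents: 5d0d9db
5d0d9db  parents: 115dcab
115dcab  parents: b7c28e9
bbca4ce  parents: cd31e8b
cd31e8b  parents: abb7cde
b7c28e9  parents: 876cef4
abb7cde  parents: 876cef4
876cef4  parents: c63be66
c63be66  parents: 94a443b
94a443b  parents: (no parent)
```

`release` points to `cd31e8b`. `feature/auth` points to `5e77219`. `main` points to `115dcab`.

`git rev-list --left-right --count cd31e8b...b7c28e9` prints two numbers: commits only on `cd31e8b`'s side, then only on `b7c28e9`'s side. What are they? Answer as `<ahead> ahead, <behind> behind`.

2 ahead, 1 behind

Reachable from cd31e8b: {876cef4, 94a443b, abb7cde, c63be66, cd31e8b}.
Reachable from b7c28e9: {876cef4, 94a443b, b7c28e9, c63be66}.
Only in cd31e8b's history (ahead): {abb7cde, cd31e8b} — 2.
Only in b7c28e9's history (behind): {b7c28e9} — 1.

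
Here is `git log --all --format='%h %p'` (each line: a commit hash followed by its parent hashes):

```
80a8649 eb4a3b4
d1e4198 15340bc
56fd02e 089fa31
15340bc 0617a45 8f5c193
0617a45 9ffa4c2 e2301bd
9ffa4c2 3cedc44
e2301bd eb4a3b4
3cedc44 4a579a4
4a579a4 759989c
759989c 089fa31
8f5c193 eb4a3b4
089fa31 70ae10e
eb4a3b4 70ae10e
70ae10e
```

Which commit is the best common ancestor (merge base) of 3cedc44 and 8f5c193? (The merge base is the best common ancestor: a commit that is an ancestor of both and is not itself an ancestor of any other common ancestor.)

Ancestors of 3cedc44: {089fa31, 3cedc44, 4a579a4, 70ae10e, 759989c}.
Ancestors of 8f5c193: {70ae10e, 8f5c193, eb4a3b4}.
Common ancestors: {70ae10e}.
The only common ancestor is 70ae10e, so it is the merge base.

70ae10e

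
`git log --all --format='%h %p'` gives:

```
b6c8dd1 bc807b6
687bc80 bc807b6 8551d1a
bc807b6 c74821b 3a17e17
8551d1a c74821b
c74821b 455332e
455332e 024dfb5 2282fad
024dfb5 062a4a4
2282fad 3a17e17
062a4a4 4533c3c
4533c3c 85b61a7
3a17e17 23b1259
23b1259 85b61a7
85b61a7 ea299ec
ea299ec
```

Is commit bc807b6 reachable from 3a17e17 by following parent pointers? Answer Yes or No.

No

Ancestors of 3a17e17: {23b1259, 3a17e17, 85b61a7, ea299ec}.
bc807b6 is not in that set, so it is not an ancestor of 3a17e17.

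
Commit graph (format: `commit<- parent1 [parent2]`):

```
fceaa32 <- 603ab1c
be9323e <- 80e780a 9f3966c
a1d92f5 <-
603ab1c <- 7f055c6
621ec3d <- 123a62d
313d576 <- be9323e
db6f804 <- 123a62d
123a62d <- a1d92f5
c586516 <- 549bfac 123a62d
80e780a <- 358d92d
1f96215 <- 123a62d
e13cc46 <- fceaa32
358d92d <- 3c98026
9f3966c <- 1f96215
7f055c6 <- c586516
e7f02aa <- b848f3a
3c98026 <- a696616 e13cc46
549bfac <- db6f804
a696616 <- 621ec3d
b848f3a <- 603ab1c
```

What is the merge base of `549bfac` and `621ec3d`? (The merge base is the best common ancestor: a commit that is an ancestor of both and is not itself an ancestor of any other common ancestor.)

123a62d

Ancestors of 549bfac: {123a62d, 549bfac, a1d92f5, db6f804}.
Ancestors of 621ec3d: {123a62d, 621ec3d, a1d92f5}.
Common ancestors: {123a62d, a1d92f5}.
Among these, 123a62d is not an ancestor of any other common ancestor — it is the merge base.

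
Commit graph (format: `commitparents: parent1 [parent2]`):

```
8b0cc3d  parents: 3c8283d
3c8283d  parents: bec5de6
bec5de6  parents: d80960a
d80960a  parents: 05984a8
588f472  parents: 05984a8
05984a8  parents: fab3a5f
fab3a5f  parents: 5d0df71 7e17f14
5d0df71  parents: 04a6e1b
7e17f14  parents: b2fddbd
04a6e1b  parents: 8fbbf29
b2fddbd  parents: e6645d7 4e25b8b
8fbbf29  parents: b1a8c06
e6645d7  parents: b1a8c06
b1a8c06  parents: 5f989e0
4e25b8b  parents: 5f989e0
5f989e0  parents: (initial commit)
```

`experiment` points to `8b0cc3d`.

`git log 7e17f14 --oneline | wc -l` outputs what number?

Walking parent pointers from 7e17f14: reachable set = {4e25b8b, 5f989e0, 7e17f14, b1a8c06, b2fddbd, e6645d7}.
That is 6 commits.

6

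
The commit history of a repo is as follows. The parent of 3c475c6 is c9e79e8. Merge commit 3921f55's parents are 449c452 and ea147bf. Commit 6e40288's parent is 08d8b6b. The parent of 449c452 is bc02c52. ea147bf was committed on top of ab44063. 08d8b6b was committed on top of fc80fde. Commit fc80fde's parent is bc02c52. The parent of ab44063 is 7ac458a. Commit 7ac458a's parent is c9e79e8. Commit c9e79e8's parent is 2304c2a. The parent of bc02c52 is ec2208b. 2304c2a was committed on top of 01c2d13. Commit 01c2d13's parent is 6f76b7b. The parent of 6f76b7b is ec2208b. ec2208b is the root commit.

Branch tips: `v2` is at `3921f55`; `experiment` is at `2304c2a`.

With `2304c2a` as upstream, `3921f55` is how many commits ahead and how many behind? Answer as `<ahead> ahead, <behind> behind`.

Reachable from 3921f55: {01c2d13, 2304c2a, 3921f55, 449c452, 6f76b7b, 7ac458a, ab44063, bc02c52, c9e79e8, ea147bf, ec2208b}.
Reachable from 2304c2a: {01c2d13, 2304c2a, 6f76b7b, ec2208b}.
Only in 3921f55's history (ahead): {3921f55, 449c452, 7ac458a, ab44063, bc02c52, c9e79e8, ea147bf} — 7.
Only in 2304c2a's history (behind): {} — 0.

7 ahead, 0 behind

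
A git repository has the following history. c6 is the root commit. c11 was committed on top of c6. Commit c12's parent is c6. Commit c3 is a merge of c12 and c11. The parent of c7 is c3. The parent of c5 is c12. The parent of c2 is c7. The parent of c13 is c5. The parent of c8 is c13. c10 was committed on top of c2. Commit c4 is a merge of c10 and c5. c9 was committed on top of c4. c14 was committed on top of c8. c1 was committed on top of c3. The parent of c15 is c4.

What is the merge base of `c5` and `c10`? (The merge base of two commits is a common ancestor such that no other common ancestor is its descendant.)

Ancestors of c5: {c12, c5, c6}.
Ancestors of c10: {c10, c11, c12, c2, c3, c6, c7}.
Common ancestors: {c12, c6}.
Among these, c12 is not an ancestor of any other common ancestor — it is the merge base.

c12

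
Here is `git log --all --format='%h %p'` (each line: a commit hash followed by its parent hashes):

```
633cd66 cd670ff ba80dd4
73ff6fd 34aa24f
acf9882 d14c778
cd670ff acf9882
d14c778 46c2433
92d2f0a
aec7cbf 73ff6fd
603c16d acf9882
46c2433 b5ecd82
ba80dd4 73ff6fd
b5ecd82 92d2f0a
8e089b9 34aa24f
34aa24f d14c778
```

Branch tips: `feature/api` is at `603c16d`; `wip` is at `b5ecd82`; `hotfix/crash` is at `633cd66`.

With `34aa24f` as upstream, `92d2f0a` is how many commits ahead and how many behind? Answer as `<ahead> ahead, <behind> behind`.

0 ahead, 4 behind

Reachable from 92d2f0a: {92d2f0a}.
Reachable from 34aa24f: {34aa24f, 46c2433, 92d2f0a, b5ecd82, d14c778}.
Only in 92d2f0a's history (ahead): {} — 0.
Only in 34aa24f's history (behind): {34aa24f, 46c2433, b5ecd82, d14c778} — 4.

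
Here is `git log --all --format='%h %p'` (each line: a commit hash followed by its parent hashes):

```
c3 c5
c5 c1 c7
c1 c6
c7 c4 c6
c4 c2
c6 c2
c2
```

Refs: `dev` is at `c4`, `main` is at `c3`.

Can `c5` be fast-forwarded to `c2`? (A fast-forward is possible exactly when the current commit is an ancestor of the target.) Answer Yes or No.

A fast-forward from c5 to c2 is possible iff c5 is an ancestor of c2.
Ancestors of c2: {c2}.
c5 is not among them, so fast-forward is not possible.

No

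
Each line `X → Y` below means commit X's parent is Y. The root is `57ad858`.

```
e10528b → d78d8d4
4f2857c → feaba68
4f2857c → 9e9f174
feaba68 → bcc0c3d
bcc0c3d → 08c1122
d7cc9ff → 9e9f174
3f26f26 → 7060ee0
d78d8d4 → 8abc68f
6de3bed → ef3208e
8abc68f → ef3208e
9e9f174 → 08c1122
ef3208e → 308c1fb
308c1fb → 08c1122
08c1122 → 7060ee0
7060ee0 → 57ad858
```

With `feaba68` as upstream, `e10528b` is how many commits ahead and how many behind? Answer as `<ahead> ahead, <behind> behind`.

Reachable from e10528b: {08c1122, 308c1fb, 57ad858, 7060ee0, 8abc68f, d78d8d4, e10528b, ef3208e}.
Reachable from feaba68: {08c1122, 57ad858, 7060ee0, bcc0c3d, feaba68}.
Only in e10528b's history (ahead): {308c1fb, 8abc68f, d78d8d4, e10528b, ef3208e} — 5.
Only in feaba68's history (behind): {bcc0c3d, feaba68} — 2.

5 ahead, 2 behind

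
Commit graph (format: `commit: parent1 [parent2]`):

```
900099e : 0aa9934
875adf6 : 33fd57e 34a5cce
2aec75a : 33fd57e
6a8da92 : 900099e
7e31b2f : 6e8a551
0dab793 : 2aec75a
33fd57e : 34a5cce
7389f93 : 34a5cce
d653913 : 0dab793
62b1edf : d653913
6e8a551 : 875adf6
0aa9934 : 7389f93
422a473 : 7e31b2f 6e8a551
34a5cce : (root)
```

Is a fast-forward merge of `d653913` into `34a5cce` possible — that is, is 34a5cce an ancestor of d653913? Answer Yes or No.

Yes

A fast-forward from 34a5cce to d653913 is possible iff 34a5cce is an ancestor of d653913.
Ancestors of d653913: {0dab793, 2aec75a, 33fd57e, 34a5cce, d653913}.
34a5cce is among them, so fast-forward is possible.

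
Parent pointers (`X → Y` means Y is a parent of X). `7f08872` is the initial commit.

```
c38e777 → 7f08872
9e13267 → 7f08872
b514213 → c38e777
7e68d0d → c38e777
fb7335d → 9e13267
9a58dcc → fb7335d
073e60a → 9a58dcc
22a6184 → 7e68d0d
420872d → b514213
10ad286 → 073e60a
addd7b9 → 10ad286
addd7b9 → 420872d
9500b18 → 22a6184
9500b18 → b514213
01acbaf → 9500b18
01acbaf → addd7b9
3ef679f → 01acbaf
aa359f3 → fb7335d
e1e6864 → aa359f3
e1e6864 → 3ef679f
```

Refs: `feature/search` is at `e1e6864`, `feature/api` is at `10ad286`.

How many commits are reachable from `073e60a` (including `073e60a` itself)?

Walking parent pointers from 073e60a: reachable set = {073e60a, 7f08872, 9a58dcc, 9e13267, fb7335d}.
That is 5 commits.

5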